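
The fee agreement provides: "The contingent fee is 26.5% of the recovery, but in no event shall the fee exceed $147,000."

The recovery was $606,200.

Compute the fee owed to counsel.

$147,000.00

26.5% of $606,200 = $160,643.00
That exceeds the $147,000 cap, so the fee is capped at $147,000.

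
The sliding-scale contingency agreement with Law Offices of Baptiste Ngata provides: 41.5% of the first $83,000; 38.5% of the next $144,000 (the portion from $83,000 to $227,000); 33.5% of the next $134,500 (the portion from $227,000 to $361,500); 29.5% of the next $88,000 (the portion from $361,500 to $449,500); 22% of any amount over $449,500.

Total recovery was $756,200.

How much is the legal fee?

$228,376.50

First $83,000 at 41.5% = $34,445.00
Next $144,000 at 38.5% = $55,440.00
Next $134,500 at 33.5% = $45,057.50
Next $88,000 at 29.5% = $25,960.00
Remaining $306,700 at 22% = $67,474.00
Fee: $34,445.00 + $55,440.00 + $45,057.50 + $25,960.00 + $67,474.00 = $228,376.50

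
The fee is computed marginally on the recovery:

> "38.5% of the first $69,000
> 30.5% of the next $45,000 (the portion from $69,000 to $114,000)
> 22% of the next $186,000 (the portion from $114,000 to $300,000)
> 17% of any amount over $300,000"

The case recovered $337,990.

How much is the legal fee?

$87,668.30

First $69,000 at 38.5% = $26,565.00
Next $45,000 at 30.5% = $13,725.00
Next $186,000 at 22% = $40,920.00
Remaining $37,990 at 17% = $6,458.30
Fee: $26,565.00 + $13,725.00 + $40,920.00 + $6,458.30 = $87,668.30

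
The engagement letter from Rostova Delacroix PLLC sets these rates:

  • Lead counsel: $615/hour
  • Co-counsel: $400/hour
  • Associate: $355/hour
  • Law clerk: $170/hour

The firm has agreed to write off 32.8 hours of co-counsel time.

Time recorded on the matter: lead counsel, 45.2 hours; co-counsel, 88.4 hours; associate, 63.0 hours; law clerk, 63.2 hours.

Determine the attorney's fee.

$83,147.00

Lead counsel: 45.2 × $615 = $27,798.00
Co-counsel: 88.4 × $400 = $35,360.00
Associate: 63.0 × $355 = $22,365.00
Law clerk: 63.2 × $170 = $10,744.00
Subtotal: $96,267.00
Write-off: 32.8 × $400 = $13,120.00
Total: $96,267.00 − $13,120.00 = $83,147.00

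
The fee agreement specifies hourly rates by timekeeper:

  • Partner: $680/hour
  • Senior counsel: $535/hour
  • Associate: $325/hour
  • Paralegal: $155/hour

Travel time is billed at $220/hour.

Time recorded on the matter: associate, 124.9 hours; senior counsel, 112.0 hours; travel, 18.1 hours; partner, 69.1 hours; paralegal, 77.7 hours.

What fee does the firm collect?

Partner: 69.1 × $680 = $46,988.00
Senior counsel: 112.0 × $535 = $59,920.00
Associate: 124.9 × $325 = $40,592.50
Paralegal: 77.7 × $155 = $12,043.50
Subtotal: $46,988.00 + $59,920.00 + $40,592.50 + $12,043.50 = $159,544.00
Travel: 18.1 × $220 = $3,982.00
Total: $159,544.00 + $3,982.00 = $163,526.00

$163,526.00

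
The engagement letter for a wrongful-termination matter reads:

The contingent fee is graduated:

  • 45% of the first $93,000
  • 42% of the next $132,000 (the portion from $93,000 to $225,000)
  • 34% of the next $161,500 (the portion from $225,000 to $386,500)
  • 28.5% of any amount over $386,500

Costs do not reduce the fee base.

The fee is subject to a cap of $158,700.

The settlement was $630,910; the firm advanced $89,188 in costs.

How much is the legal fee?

$158,700.00

Fee base is the gross recovery, $630,910; costs are reimbursed separately.
First $93,000 at 45% = $41,850.00
Next $132,000 at 42% = $55,440.00
Next $161,500 at 34% = $54,910.00
Remaining $244,410 at 28.5% = $69,656.85
Fee: $41,850.00 + $55,440.00 + $54,910.00 + $69,656.85 = $221,856.85
$221,856.85 exceeds the $158,700 cap, so the fee is capped at $158,700.00.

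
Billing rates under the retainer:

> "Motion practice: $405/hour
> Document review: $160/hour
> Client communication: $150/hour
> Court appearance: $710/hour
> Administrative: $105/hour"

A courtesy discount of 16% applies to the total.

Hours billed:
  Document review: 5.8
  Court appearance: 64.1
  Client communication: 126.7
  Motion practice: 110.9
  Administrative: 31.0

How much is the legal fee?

Motion practice: 110.9 × $405 = $44,914.50
Document review: 5.8 × $160 = $928.00
Client communication: 126.7 × $150 = $19,005.00
Court appearance: 64.1 × $710 = $45,511.00
Administrative: 31.0 × $105 = $3,255.00
Subtotal: $113,613.50
Less 16% discount: −$18,178.16
Total: $113,613.50 − $18,178.16 = $95,435.34

$95,435.34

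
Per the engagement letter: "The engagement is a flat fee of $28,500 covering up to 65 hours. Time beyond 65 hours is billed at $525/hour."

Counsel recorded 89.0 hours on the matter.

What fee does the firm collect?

$41,100.00

Flat fee: $28,500.00
Excess hours: 89.0 − 65 = 24.0
Overrun: 24.0 × $525 = $12,600.00
Total: $28,500.00 + $12,600.00 = $41,100.00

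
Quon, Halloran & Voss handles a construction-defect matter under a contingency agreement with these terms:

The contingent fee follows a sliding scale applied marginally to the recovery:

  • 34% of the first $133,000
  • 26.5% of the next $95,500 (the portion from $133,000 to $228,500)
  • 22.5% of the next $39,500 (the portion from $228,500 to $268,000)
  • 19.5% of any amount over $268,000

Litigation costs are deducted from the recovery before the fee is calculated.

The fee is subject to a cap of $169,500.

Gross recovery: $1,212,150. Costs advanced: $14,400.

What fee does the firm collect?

$169,500.00

Fee base (net of costs): $1,212,150 − $14,400 = $1,197,750
First $133,000 at 34% = $45,220.00
Next $95,500 at 26.5% = $25,307.50
Next $39,500 at 22.5% = $8,887.50
Remaining $929,750 at 19.5% = $181,301.25
Fee: $45,220.00 + $25,307.50 + $8,887.50 + $181,301.25 = $260,716.25
$260,716.25 exceeds the $169,500 cap, so the fee is capped at $169,500.00.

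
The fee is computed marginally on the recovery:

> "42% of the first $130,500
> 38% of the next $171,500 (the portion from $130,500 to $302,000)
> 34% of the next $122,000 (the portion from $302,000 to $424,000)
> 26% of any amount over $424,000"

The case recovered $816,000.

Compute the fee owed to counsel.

$263,380.00

First $130,500 at 42% = $54,810.00
Next $171,500 at 38% = $65,170.00
Next $122,000 at 34% = $41,480.00
Remaining $392,000 at 26% = $101,920.00
Fee: $54,810.00 + $65,170.00 + $41,480.00 + $101,920.00 = $263,380.00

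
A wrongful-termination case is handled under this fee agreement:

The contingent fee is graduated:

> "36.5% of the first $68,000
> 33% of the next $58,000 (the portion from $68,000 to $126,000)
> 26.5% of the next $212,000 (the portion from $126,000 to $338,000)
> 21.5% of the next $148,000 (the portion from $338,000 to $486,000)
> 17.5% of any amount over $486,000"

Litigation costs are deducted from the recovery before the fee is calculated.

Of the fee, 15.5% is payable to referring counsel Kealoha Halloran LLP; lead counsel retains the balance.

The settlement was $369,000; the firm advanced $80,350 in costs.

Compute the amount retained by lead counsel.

$73,567.60

Fee base (net of costs): $369,000 − $80,350 = $288,650
First $68,000 at 36.5% = $24,820.00
Next $58,000 at 33% = $19,140.00
Remaining $162,650 at 26.5% = $43,102.25
Fee: $24,820.00 + $19,140.00 + $43,102.25 = $87,062.25
Referral share: 15.5% of $87,062.25 = $13,494.65; lead counsel retains $87,062.25 − $13,494.65 = $73,567.60.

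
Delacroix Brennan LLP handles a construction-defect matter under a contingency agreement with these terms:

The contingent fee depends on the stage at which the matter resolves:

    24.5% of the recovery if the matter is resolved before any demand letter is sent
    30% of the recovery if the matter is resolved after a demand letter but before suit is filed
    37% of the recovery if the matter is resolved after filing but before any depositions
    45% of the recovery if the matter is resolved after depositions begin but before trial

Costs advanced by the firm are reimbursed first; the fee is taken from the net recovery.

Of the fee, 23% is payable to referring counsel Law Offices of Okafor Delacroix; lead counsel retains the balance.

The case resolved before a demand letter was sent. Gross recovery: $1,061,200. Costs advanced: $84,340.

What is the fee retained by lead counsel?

Fee base (net of costs): $1,061,200 − $84,340 = $976,860
The matter resolved before a demand letter was sent, so the 24.5% rate applies.
$976,860 × 24.5% = $239,330.70
Referral share: 23% of $239,330.70 = $55,046.06; lead counsel retains $239,330.70 − $55,046.06 = $184,284.64.

$184,284.64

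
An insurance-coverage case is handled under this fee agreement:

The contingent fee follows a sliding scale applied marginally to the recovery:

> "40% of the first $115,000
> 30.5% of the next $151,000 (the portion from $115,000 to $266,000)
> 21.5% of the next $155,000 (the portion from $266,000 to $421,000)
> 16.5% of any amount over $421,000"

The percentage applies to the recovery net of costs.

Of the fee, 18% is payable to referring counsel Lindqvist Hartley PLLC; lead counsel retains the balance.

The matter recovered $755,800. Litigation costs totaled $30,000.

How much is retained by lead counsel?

$144,051.04

Fee base (net of costs): $755,800 − $30,000 = $725,800
First $115,000 at 40% = $46,000.00
Next $151,000 at 30.5% = $46,055.00
Next $155,000 at 21.5% = $33,325.00
Remaining $304,800 at 16.5% = $50,292.00
Fee: $46,000.00 + $46,055.00 + $33,325.00 + $50,292.00 = $175,672.00
Referral share: 18% of $175,672.00 = $31,620.96; lead counsel retains $175,672.00 − $31,620.96 = $144,051.04.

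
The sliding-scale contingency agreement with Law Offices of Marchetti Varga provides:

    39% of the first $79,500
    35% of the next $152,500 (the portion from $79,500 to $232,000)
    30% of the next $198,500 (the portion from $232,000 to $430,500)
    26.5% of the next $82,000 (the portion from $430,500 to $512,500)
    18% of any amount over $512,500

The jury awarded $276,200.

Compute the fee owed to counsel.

First $79,500 at 39% = $31,005.00
Next $152,500 at 35% = $53,375.00
Remaining $44,200 at 30% = $13,260.00
Fee: $31,005.00 + $53,375.00 + $13,260.00 = $97,640.00

$97,640.00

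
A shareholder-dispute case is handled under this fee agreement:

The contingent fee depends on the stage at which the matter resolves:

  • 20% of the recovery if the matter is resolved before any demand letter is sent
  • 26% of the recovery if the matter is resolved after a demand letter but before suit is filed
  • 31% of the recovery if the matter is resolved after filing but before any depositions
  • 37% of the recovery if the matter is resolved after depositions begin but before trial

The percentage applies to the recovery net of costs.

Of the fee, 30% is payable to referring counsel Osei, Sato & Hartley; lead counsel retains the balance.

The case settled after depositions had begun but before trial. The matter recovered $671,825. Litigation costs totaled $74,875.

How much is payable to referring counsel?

$66,261.45

Fee base (net of costs): $671,825 − $74,875 = $596,950
The matter settled after depositions had begun but before trial, so the 37% rate applies.
$596,950 × 37% = $220,871.50
Referral share: 30% of $220,871.50 = $66,261.45; lead counsel retains $220,871.50 − $66,261.45 = $154,610.05.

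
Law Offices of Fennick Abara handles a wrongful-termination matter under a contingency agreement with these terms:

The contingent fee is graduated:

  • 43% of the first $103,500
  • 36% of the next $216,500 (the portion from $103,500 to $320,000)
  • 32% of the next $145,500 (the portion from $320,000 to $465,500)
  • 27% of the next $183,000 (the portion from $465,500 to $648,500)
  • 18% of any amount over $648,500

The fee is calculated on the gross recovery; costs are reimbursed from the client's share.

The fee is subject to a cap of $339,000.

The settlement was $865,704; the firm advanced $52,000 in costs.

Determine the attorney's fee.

Fee base is the gross recovery, $865,704; costs are reimbursed separately.
First $103,500 at 43% = $44,505.00
Next $216,500 at 36% = $77,940.00
Next $145,500 at 32% = $46,560.00
Next $183,000 at 27% = $49,410.00
Remaining $217,204 at 18% = $39,096.72
Fee: $44,505.00 + $77,940.00 + $46,560.00 + $49,410.00 + $39,096.72 = $257,511.72
$257,511.72 is under the $339,000 cap.

$257,511.72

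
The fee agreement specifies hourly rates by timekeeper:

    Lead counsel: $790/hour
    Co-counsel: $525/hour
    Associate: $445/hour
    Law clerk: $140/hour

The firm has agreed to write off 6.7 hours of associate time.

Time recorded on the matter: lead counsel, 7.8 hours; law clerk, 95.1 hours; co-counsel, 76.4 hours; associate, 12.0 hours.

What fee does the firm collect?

Lead counsel: 7.8 × $790 = $6,162.00
Co-counsel: 76.4 × $525 = $40,110.00
Associate: 12.0 × $445 = $5,340.00
Law clerk: 95.1 × $140 = $13,314.00
Subtotal: $64,926.00
Write-off: 6.7 × $445 = $2,981.50
Total: $64,926.00 − $2,981.50 = $61,944.50

$61,944.50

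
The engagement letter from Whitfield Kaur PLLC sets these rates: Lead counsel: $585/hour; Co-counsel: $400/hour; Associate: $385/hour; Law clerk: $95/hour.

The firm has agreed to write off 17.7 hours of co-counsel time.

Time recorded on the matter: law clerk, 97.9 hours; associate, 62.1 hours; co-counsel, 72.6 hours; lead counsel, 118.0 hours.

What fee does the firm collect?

$124,199.00

Lead counsel: 118.0 × $585 = $69,030.00
Co-counsel: 72.6 × $400 = $29,040.00
Associate: 62.1 × $385 = $23,908.50
Law clerk: 97.9 × $95 = $9,300.50
Subtotal: $131,279.00
Write-off: 17.7 × $400 = $7,080.00
Total: $131,279.00 − $7,080.00 = $124,199.00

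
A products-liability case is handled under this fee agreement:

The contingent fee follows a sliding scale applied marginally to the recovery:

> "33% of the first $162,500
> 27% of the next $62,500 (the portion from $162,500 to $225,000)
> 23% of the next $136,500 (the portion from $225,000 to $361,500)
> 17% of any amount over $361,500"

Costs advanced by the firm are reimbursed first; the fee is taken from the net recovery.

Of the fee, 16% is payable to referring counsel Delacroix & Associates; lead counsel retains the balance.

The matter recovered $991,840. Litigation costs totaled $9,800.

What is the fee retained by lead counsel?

$174,204.91

Fee base (net of costs): $991,840 − $9,800 = $982,040
First $162,500 at 33% = $53,625.00
Next $62,500 at 27% = $16,875.00
Next $136,500 at 23% = $31,395.00
Remaining $620,540 at 17% = $105,491.80
Fee: $53,625.00 + $16,875.00 + $31,395.00 + $105,491.80 = $207,386.80
Referral share: 16% of $207,386.80 = $33,181.89; lead counsel retains $207,386.80 − $33,181.89 = $174,204.91.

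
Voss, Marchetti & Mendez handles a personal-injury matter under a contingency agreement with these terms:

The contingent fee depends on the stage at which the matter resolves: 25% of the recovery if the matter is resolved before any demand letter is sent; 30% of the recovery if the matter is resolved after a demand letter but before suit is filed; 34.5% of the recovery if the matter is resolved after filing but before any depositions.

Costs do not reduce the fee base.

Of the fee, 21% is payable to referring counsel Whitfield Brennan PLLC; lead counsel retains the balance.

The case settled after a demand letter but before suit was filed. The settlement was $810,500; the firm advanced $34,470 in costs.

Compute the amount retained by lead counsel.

$192,088.50

Fee base is the gross recovery, $810,500; costs are reimbursed separately.
The matter settled after a demand letter but before suit was filed, so the 30% rate applies.
$810,500 × 30% = $243,150.00
Referral share: 21% of $243,150.00 = $51,061.50; lead counsel retains $243,150.00 − $51,061.50 = $192,088.50.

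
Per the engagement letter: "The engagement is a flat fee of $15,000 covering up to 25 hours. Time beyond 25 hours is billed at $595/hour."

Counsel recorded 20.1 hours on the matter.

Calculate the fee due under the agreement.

20.1 hours is within the 25-hour scope; only the flat fee applies.

$15,000.00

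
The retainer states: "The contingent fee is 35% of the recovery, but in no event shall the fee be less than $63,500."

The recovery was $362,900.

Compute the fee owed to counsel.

$127,015.00

35% of $362,900 = $127,015.00
That exceeds the $63,500 minimum.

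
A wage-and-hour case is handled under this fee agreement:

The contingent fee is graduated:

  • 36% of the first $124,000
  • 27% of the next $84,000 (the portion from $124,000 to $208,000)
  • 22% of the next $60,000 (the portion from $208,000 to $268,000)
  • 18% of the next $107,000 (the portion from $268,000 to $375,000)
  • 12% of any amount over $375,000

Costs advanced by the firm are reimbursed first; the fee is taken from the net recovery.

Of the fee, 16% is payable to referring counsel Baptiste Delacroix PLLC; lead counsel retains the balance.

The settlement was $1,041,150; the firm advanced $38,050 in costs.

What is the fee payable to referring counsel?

Fee base (net of costs): $1,041,150 − $38,050 = $1,003,100
First $124,000 at 36% = $44,640.00
Next $84,000 at 27% = $22,680.00
Next $60,000 at 22% = $13,200.00
Next $107,000 at 18% = $19,260.00
Remaining $628,100 at 12% = $75,372.00
Fee: $44,640.00 + $22,680.00 + $13,200.00 + $19,260.00 + $75,372.00 = $175,152.00
Referral share: 16% of $175,152.00 = $28,024.32; lead counsel retains $175,152.00 − $28,024.32 = $147,127.68.

$28,024.32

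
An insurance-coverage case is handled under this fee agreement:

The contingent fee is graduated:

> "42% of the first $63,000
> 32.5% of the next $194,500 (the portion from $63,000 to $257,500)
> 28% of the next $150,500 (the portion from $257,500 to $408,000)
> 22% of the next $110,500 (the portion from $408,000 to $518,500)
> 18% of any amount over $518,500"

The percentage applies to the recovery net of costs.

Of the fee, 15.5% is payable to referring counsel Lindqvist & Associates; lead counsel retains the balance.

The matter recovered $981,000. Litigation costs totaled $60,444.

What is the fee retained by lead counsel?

Fee base (net of costs): $981,000 − $60,444 = $920,556
First $63,000 at 42% = $26,460.00
Next $194,500 at 32.5% = $63,212.50
Next $150,500 at 28% = $42,140.00
Next $110,500 at 22% = $24,310.00
Remaining $402,056 at 18% = $72,370.08
Fee: $26,460.00 + $63,212.50 + $42,140.00 + $24,310.00 + $72,370.08 = $228,492.58
Referral share: 15.5% of $228,492.58 = $35,416.35; lead counsel retains $228,492.58 − $35,416.35 = $193,076.23.

$193,076.23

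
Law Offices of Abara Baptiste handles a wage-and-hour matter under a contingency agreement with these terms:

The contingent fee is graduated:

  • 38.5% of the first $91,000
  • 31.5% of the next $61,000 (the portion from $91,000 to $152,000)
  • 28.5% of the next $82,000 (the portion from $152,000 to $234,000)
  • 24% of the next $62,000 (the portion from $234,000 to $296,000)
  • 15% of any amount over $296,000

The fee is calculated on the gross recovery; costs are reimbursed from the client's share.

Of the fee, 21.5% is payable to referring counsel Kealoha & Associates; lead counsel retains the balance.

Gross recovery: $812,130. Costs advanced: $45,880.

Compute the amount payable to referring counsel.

Fee base is the gross recovery, $812,130; costs are reimbursed separately.
First $91,000 at 38.5% = $35,035.00
Next $61,000 at 31.5% = $19,215.00
Next $82,000 at 28.5% = $23,370.00
Next $62,000 at 24% = $14,880.00
Remaining $516,130 at 15% = $77,419.50
Fee: $35,035.00 + $19,215.00 + $23,370.00 + $14,880.00 + $77,419.50 = $169,919.50
Referral share: 21.5% of $169,919.50 = $36,532.69; lead counsel retains $169,919.50 − $36,532.69 = $133,386.81.

$36,532.69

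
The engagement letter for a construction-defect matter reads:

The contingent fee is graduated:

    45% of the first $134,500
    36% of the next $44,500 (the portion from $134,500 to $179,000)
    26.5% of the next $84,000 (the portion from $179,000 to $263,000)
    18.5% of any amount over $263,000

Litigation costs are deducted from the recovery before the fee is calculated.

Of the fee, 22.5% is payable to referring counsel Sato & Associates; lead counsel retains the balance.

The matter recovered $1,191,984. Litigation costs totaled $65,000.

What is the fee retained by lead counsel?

$200,447.58

Fee base (net of costs): $1,191,984 − $65,000 = $1,126,984
First $134,500 at 45% = $60,525.00
Next $44,500 at 36% = $16,020.00
Next $84,000 at 26.5% = $22,260.00
Remaining $863,984 at 18.5% = $159,837.04
Fee: $60,525.00 + $16,020.00 + $22,260.00 + $159,837.04 = $258,642.04
Referral share: 22.5% of $258,642.04 = $58,194.46; lead counsel retains $258,642.04 − $58,194.46 = $200,447.58.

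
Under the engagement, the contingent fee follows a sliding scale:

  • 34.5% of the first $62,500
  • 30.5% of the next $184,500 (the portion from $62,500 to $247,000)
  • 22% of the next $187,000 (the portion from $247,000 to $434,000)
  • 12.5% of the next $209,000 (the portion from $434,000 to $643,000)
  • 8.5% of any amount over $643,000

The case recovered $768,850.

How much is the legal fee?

$155,797.25

First $62,500 at 34.5% = $21,562.50
Next $184,500 at 30.5% = $56,272.50
Next $187,000 at 22% = $41,140.00
Next $209,000 at 12.5% = $26,125.00
Remaining $125,850 at 8.5% = $10,697.25
Fee: $21,562.50 + $56,272.50 + $41,140.00 + $26,125.00 + $10,697.25 = $155,797.25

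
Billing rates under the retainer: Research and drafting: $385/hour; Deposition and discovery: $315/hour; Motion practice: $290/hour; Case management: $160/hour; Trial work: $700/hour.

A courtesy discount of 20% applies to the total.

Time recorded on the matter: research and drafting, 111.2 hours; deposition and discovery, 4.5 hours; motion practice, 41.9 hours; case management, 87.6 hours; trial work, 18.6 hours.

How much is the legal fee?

Research and drafting: 111.2 × $385 = $42,812.00
Deposition and discovery: 4.5 × $315 = $1,417.50
Motion practice: 41.9 × $290 = $12,151.00
Case management: 87.6 × $160 = $14,016.00
Trial work: 18.6 × $700 = $13,020.00
Subtotal: $83,416.50
Less 20% discount: −$16,683.30
Total: $83,416.50 − $16,683.30 = $66,733.20

$66,733.20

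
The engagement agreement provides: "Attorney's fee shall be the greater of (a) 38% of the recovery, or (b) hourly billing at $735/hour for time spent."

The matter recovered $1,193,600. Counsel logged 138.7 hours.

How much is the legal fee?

(a) 38% of $1,193,600 = $453,568.00
(b) 138.7 × $735 = $101,944.50
The greater is (a): $453,568.00.

$453,568.00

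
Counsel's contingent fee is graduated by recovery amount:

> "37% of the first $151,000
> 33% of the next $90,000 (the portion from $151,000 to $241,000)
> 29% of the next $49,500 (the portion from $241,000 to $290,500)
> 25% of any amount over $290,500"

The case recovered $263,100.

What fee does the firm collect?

$91,979.00

First $151,000 at 37% = $55,870.00
Next $90,000 at 33% = $29,700.00
Remaining $22,100 at 29% = $6,409.00
Fee: $55,870.00 + $29,700.00 + $6,409.00 = $91,979.00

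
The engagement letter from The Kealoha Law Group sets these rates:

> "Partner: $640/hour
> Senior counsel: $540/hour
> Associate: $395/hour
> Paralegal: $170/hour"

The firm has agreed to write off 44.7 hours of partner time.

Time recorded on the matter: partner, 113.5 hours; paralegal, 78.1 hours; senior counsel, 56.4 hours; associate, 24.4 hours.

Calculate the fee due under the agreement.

Partner: 113.5 × $640 = $72,640.00
Senior counsel: 56.4 × $540 = $30,456.00
Associate: 24.4 × $395 = $9,638.00
Paralegal: 78.1 × $170 = $13,277.00
Subtotal: $126,011.00
Write-off: 44.7 × $640 = $28,608.00
Total: $126,011.00 − $28,608.00 = $97,403.00

$97,403.00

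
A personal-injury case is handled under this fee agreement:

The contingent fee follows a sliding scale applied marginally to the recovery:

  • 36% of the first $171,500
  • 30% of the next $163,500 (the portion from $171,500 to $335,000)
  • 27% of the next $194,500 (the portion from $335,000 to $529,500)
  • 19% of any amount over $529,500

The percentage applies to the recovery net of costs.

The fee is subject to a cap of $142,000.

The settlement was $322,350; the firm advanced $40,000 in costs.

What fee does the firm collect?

$94,995.00

Fee base (net of costs): $322,350 − $40,000 = $282,350
First $171,500 at 36% = $61,740.00
Remaining $110,850 at 30% = $33,255.00
Fee: $61,740.00 + $33,255.00 = $94,995.00
$94,995.00 is under the $142,000 cap.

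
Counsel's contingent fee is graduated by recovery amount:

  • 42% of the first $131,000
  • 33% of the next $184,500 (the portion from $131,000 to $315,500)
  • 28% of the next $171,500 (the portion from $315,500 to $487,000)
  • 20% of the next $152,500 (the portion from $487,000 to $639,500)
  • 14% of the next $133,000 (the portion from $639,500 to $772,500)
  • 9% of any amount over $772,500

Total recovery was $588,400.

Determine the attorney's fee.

$184,205.00

First $131,000 at 42% = $55,020.00
Next $184,500 at 33% = $60,885.00
Next $171,500 at 28% = $48,020.00
Remaining $101,400 at 20% = $20,280.00
Fee: $55,020.00 + $60,885.00 + $48,020.00 + $20,280.00 = $184,205.00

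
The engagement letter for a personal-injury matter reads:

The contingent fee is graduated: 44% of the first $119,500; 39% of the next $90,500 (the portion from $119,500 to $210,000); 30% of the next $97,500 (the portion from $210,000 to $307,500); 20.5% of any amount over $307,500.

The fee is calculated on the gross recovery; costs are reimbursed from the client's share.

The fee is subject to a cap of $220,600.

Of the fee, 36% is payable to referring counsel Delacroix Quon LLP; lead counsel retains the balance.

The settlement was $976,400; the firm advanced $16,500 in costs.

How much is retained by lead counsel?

Fee base is the gross recovery, $976,400; costs are reimbursed separately.
First $119,500 at 44% = $52,580.00
Next $90,500 at 39% = $35,295.00
Next $97,500 at 30% = $29,250.00
Remaining $668,900 at 20.5% = $137,124.50
Fee: $52,580.00 + $35,295.00 + $29,250.00 + $137,124.50 = $254,249.50
$254,249.50 exceeds the $220,600 cap, so the fee is capped at $220,600.00.
Referral share: 36% of $220,600.00 = $79,416.00; lead counsel retains $220,600.00 − $79,416.00 = $141,184.00.

$141,184.00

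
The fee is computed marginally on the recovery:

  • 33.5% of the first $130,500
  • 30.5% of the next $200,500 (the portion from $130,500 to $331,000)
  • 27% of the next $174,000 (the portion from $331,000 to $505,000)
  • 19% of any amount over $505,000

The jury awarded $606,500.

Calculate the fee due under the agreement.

First $130,500 at 33.5% = $43,717.50
Next $200,500 at 30.5% = $61,152.50
Next $174,000 at 27% = $46,980.00
Remaining $101,500 at 19% = $19,285.00
Fee: $43,717.50 + $61,152.50 + $46,980.00 + $19,285.00 = $171,135.00

$171,135.00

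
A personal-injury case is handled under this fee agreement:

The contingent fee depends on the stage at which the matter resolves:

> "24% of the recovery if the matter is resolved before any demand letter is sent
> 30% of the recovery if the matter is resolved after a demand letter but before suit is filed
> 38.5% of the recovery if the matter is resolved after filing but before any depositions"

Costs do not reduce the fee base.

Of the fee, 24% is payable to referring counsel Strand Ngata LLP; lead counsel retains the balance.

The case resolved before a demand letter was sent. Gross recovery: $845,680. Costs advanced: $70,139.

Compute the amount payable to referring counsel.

Fee base is the gross recovery, $845,680; costs are reimbursed separately.
The matter resolved before a demand letter was sent, so the 24% rate applies.
$845,680 × 24% = $202,963.20
Referral share: 24% of $202,963.20 = $48,711.17; lead counsel retains $202,963.20 − $48,711.17 = $154,252.03.

$48,711.17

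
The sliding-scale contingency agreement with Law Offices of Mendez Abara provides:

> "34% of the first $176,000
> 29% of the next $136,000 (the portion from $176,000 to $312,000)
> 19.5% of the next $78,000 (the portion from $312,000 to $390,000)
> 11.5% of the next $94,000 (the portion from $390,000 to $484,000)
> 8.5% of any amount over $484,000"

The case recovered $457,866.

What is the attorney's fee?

$122,294.59

First $176,000 at 34% = $59,840.00
Next $136,000 at 29% = $39,440.00
Next $78,000 at 19.5% = $15,210.00
Remaining $67,866 at 11.5% = $7,804.59
Fee: $59,840.00 + $39,440.00 + $15,210.00 + $7,804.59 = $122,294.59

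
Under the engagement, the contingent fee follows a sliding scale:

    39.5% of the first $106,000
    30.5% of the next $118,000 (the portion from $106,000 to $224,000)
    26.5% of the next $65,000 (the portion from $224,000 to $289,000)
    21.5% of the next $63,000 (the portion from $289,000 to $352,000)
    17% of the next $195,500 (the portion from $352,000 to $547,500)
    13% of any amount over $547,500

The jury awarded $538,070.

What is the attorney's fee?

First $106,000 at 39.5% = $41,870.00
Next $118,000 at 30.5% = $35,990.00
Next $65,000 at 26.5% = $17,225.00
Next $63,000 at 21.5% = $13,545.00
Remaining $186,070 at 17% = $31,631.90
Fee: $41,870.00 + $35,990.00 + $17,225.00 + $13,545.00 + $31,631.90 = $140,261.90

$140,261.90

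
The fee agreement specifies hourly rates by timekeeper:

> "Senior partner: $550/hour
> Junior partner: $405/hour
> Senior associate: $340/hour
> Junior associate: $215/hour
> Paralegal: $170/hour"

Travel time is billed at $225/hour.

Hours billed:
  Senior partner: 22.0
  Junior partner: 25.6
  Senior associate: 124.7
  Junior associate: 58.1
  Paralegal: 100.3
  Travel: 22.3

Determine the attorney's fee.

Senior partner: 22.0 × $550 = $12,100.00
Junior partner: 25.6 × $405 = $10,368.00
Senior associate: 124.7 × $340 = $42,398.00
Junior associate: 58.1 × $215 = $12,491.50
Paralegal: 100.3 × $170 = $17,051.00
Subtotal: $12,100.00 + $10,368.00 + $42,398.00 + $12,491.50 + $17,051.00 = $94,408.50
Travel: 22.3 × $225 = $5,017.50
Total: $94,408.50 + $5,017.50 = $99,426.00

$99,426.00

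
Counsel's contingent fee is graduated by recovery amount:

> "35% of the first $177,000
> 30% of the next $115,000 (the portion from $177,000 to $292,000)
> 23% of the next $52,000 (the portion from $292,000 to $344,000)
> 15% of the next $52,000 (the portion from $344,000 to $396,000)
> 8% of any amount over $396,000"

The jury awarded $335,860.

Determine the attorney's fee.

$106,537.80

First $177,000 at 35% = $61,950.00
Next $115,000 at 30% = $34,500.00
Remaining $43,860 at 23% = $10,087.80
Fee: $61,950.00 + $34,500.00 + $10,087.80 = $106,537.80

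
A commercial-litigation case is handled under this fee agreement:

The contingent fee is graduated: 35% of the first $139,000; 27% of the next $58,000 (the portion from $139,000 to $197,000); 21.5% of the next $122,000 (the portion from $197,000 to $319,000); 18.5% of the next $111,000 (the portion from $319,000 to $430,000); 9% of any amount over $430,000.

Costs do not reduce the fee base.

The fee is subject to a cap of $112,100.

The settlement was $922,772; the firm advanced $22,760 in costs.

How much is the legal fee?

Fee base is the gross recovery, $922,772; costs are reimbursed separately.
First $139,000 at 35% = $48,650.00
Next $58,000 at 27% = $15,660.00
Next $122,000 at 21.5% = $26,230.00
Next $111,000 at 18.5% = $20,535.00
Remaining $492,772 at 9% = $44,349.48
Fee: $48,650.00 + $15,660.00 + $26,230.00 + $20,535.00 + $44,349.48 = $155,424.48
$155,424.48 exceeds the $112,100 cap, so the fee is capped at $112,100.00.

$112,100.00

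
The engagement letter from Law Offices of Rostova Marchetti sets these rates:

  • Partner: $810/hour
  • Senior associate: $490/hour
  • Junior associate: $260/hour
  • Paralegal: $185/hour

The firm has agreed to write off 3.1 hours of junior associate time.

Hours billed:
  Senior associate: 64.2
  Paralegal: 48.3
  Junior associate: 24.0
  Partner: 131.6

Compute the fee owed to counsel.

Partner: 131.6 × $810 = $106,596.00
Senior associate: 64.2 × $490 = $31,458.00
Junior associate: 24.0 × $260 = $6,240.00
Paralegal: 48.3 × $185 = $8,935.50
Subtotal: $153,229.50
Write-off: 3.1 × $260 = $806.00
Total: $153,229.50 − $806.00 = $152,423.50

$152,423.50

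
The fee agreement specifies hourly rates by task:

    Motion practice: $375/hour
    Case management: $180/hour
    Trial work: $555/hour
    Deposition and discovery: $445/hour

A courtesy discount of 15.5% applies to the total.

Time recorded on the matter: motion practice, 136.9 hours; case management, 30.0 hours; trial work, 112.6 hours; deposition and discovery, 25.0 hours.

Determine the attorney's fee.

$110,150.40

Motion practice: 136.9 × $375 = $51,337.50
Case management: 30.0 × $180 = $5,400.00
Trial work: 112.6 × $555 = $62,493.00
Deposition and discovery: 25.0 × $445 = $11,125.00
Subtotal: $130,355.50
Less 15.5% discount: −$20,205.10
Total: $130,355.50 − $20,205.10 = $110,150.40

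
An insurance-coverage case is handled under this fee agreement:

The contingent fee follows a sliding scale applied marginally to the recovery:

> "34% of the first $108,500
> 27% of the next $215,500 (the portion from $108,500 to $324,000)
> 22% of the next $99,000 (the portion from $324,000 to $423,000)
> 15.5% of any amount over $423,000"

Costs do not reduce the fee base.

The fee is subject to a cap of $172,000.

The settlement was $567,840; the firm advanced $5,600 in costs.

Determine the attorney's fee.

Fee base is the gross recovery, $567,840; costs are reimbursed separately.
First $108,500 at 34% = $36,890.00
Next $215,500 at 27% = $58,185.00
Next $99,000 at 22% = $21,780.00
Remaining $144,840 at 15.5% = $22,450.20
Fee: $36,890.00 + $58,185.00 + $21,780.00 + $22,450.20 = $139,305.20
$139,305.20 is under the $172,000 cap.

$139,305.20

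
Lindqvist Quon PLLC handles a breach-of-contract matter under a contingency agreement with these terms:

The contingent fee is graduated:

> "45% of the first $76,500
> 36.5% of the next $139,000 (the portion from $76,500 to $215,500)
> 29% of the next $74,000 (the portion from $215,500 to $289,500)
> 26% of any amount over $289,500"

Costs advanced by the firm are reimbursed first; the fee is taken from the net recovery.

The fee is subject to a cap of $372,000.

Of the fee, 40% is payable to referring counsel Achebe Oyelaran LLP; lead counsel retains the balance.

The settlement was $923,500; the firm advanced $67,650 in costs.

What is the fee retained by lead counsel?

Fee base (net of costs): $923,500 − $67,650 = $855,850
First $76,500 at 45% = $34,425.00
Next $139,000 at 36.5% = $50,735.00
Next $74,000 at 29% = $21,460.00
Remaining $566,350 at 26% = $147,251.00
Fee: $34,425.00 + $50,735.00 + $21,460.00 + $147,251.00 = $253,871.00
$253,871.00 is under the $372,000 cap.
Referral share: 40% of $253,871.00 = $101,548.40; lead counsel retains $253,871.00 − $101,548.40 = $152,322.60.

$152,322.60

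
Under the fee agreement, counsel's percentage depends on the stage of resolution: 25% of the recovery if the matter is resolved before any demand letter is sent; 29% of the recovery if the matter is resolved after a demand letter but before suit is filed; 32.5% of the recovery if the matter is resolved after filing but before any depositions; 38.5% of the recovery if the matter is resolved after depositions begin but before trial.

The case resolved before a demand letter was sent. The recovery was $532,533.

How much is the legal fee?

The matter resolved before a demand letter was sent, so the 25% rate applies.
$532,533 × 25% = $133,133.25

$133,133.25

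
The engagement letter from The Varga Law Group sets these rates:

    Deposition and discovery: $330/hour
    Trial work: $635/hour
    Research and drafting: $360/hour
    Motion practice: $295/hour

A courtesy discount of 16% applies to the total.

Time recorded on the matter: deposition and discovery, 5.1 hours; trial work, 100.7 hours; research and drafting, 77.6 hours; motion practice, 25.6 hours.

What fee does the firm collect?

Deposition and discovery: 5.1 × $330 = $1,683.00
Trial work: 100.7 × $635 = $63,944.50
Research and drafting: 77.6 × $360 = $27,936.00
Motion practice: 25.6 × $295 = $7,552.00
Subtotal: $101,115.50
Less 16% discount: −$16,178.48
Total: $101,115.50 − $16,178.48 = $84,937.02

$84,937.02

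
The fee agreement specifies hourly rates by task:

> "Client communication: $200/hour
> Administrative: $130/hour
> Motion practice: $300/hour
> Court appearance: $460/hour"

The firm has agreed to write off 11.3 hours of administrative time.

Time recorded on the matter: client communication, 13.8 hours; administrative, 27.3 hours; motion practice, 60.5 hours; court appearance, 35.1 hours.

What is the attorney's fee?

$39,136.00

Client communication: 13.8 × $200 = $2,760.00
Administrative: 27.3 × $130 = $3,549.00
Motion practice: 60.5 × $300 = $18,150.00
Court appearance: 35.1 × $460 = $16,146.00
Subtotal: $40,605.00
Write-off: 11.3 × $130 = $1,469.00
Total: $40,605.00 − $1,469.00 = $39,136.00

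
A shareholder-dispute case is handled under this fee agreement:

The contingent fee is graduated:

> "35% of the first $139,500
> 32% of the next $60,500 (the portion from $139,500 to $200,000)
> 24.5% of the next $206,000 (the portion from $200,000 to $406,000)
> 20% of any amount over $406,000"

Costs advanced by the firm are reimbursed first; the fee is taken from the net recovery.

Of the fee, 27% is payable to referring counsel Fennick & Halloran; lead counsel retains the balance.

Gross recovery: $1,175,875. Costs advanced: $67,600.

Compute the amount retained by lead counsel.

$189,150.30

Fee base (net of costs): $1,175,875 − $67,600 = $1,108,275
First $139,500 at 35% = $48,825.00
Next $60,500 at 32% = $19,360.00
Next $206,000 at 24.5% = $50,470.00
Remaining $702,275 at 20% = $140,455.00
Fee: $48,825.00 + $19,360.00 + $50,470.00 + $140,455.00 = $259,110.00
Referral share: 27% of $259,110.00 = $69,959.70; lead counsel retains $259,110.00 − $69,959.70 = $189,150.30.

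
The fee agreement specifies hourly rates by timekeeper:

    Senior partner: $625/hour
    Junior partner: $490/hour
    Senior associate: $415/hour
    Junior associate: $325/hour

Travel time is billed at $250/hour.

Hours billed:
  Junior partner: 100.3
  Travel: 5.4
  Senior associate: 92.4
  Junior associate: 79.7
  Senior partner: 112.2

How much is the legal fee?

$184,870.50

Senior partner: 112.2 × $625 = $70,125.00
Junior partner: 100.3 × $490 = $49,147.00
Senior associate: 92.4 × $415 = $38,346.00
Junior associate: 79.7 × $325 = $25,902.50
Subtotal: $70,125.00 + $49,147.00 + $38,346.00 + $25,902.50 = $183,520.50
Travel: 5.4 × $250 = $1,350.00
Total: $183,520.50 + $1,350.00 = $184,870.50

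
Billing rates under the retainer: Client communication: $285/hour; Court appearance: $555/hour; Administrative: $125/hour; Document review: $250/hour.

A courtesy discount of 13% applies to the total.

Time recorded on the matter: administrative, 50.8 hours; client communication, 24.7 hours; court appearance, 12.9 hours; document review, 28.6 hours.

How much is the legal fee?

Client communication: 24.7 × $285 = $7,039.50
Court appearance: 12.9 × $555 = $7,159.50
Administrative: 50.8 × $125 = $6,350.00
Document review: 28.6 × $250 = $7,150.00
Subtotal: $27,699.00
Less 13% discount: −$3,600.87
Total: $27,699.00 − $3,600.87 = $24,098.13

$24,098.13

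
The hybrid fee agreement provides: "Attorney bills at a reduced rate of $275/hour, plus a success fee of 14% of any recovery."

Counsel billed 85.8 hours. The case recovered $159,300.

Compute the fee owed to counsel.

Hourly: 85.8 × $275 = $23,595.00
Success fee: 14% of $159,300 = $22,302.00
Total: $23,595.00 + $22,302.00 = $45,897.00

$45,897.00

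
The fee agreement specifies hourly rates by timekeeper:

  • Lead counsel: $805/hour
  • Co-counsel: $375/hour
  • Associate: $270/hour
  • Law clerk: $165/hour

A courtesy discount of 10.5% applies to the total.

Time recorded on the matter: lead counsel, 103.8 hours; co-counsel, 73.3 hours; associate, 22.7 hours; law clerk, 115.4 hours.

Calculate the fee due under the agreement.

Lead counsel: 103.8 × $805 = $83,559.00
Co-counsel: 73.3 × $375 = $27,487.50
Associate: 22.7 × $270 = $6,129.00
Law clerk: 115.4 × $165 = $19,041.00
Subtotal: $136,216.50
Less 10.5% discount: −$14,302.73
Total: $136,216.50 − $14,302.73 = $121,913.77

$121,913.77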